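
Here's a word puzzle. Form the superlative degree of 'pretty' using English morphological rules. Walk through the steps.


Apply superlative formation (consonant + y: change y to i, add -est): 'pretty' -> 'prettiest'.

prettiest


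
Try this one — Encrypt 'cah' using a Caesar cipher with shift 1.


Shift each letter by 1: c -> d, a -> b, h -> i. Result: 'dbi'.

dbi


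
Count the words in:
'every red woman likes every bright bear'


Split into words: every | red | woman | likes | every | bright | bear = 7 words.

7


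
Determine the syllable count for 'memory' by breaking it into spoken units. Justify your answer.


Break 'memory' into syllables: mem-o-ry -> mem | o | ry = 3 syllables

3 syllables


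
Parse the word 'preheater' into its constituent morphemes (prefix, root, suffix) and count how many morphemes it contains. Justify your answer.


Step 1: Identify prefix: 'pre' (meaning: before)
Step 2: Identify root: 'heat'
Step 3: Identify suffix(es): 'er'
Decomposition: pre- (prefix: before) + heat (root) + -er (suffix: one who)
Total morphemes: 3

3 morphemes (pre- (prefix: before) + heat (root) + -er (suffix: one who))


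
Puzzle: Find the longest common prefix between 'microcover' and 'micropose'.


Compare from the start: 5 characters match: 'micro'. Mismatch at position 6: 'c' vs 'p'.

micro


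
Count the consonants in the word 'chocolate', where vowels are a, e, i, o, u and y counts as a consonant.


Consonants in 'chocolate': c, h, c, l, t = 5 consonants.

5


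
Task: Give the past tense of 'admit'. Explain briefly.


Apply rule: Double final consonant and add -ed. 'admit' becomes 'admitted'.

admitted


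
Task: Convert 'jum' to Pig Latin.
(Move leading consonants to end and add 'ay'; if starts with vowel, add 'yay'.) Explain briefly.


'jum': move consonant cluster 'j' to end and add 'ay': 'umjay'.

umjay


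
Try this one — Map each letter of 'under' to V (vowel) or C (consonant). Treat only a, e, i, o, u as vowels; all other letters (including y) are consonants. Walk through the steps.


Letter mapping: u = V, n = C, d = C, e = V, r = C.

VCCVC


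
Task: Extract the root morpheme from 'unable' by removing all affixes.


Remove prefix 'un' from 'unable' to get root 'able'.

able


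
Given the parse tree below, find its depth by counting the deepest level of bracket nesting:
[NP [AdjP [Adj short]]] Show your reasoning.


Count bracket nesting levels:
'[' at pos 0: depth = 1
'[' at pos 4: depth = 2
'[' at pos 10: depth = 3
Maximum depth reached: 3

3


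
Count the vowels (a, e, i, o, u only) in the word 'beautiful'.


Vowels in 'beautiful': e, a, u, i, u = 5 vowels.

5


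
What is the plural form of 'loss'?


Apply rule: Add -es (sibilant/fricative ending). 'loss' becomes 'losses'.

losses


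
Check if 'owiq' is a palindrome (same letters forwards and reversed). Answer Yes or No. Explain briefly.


Forward: 'owiq'
Reversed: 'qiwo'
They differ.

No


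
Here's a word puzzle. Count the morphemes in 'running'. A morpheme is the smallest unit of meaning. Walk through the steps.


Decomposition: run (root) + -ing (suffix) = 2 morpheme(s)

2 morphemes


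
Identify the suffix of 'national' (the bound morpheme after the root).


The word 'national' = 'nation' (root) + '-al' (suffix). The suffix is '-al'.

al


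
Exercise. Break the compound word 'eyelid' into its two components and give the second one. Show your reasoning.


Split 'eyelid' into 'eye' + 'lid'. The second part is 'lid'.

lid


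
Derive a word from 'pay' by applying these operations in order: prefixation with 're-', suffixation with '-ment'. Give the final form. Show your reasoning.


Step 1: Add prefix 're-' to 'pay' = 'repay'
Step 2: Add suffix '-ment' to 'repay' = 'repayment'

repayment


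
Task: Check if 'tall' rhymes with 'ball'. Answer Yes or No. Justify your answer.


Rime (stressed vowel + following sounds) of 'tall': -all = /ɔːl/
Rime of 'ball': -all = /ɔːl/
/ɔːl/ and /ɔːl/ are the same ending sound, so the words rhyme.

Yes


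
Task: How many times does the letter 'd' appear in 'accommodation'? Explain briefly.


Letter 'd' in 'accommodation': found at position(s) 8 = 1 occurrence(s).

1


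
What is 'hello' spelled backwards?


Reverse 'hello' character by character: 'olleh'.

olleh


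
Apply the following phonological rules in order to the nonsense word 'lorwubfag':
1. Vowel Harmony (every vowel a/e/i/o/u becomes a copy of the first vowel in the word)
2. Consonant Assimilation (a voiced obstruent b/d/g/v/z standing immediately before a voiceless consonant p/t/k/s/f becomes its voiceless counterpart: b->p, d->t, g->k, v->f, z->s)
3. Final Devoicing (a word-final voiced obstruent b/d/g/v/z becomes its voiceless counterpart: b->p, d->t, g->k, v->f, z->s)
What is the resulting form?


Starting form: 'lorwubfag'
Rule 1: Vowel Harmony: all vowels become 'o' (matching first vowel). 'lorwubfag' -> 'lorwobfog'
Rule 2: Consonant Assimilation: voiced obstruent before voiceless consonant becomes voiceless ('bf' -> 'pf'). 'lorwobfog' -> 'lorwopfog'
Rule 3: Final Devoicing: word-final voiced obstruent 'g' becomes voiceless 'k'. 'lorwopfog' -> 'lorwopfok'
Final form: 'lorwopfok'

lorwopfok


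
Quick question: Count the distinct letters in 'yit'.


Unique letters in 'yit': {i, t, y} = 3 distinct letters.

3


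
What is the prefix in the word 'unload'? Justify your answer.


The word 'unload' = 'un' (prefix) + 'load' (root). The prefix is 'un'.

un


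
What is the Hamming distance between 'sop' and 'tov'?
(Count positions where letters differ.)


Alignment:
Position 1: 's' vs 't' = DIFFER
Position 2: 'o' vs 'o' = match
Position 3: 'p' vs 'v' = DIFFER
Total differences: 2

2


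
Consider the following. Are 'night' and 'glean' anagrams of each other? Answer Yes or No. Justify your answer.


Sorted letters of 'night': 'ghint'
Sorted letters of 'glean': 'aegln'
They do not match.

No


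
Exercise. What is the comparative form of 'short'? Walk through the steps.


Apply comparative formation (add -er): 'short' -> 'shorter'.

shorter


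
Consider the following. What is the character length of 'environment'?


Spell out 'environment' and number each letter: e(1), n(2), v(3), i(4), r(5), o(6), n(7), m(8), e(9), n(10), t(11). Total: 11 letters.

11


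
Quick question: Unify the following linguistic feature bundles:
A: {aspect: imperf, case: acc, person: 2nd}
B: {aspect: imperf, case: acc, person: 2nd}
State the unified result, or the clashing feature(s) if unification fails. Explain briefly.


Compare features:
aspect: A=imperf vs B=imperf -> unified: imperf
case: A=acc vs B=acc -> unified: acc
person: A=2nd vs B=2nd -> unified: 2nd
No clashes found.

Unified: {aspect: imperf, case: acc, person: 2nd}


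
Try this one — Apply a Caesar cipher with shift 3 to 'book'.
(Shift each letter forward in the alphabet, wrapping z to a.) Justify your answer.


Shift each letter by 3: b -> e, o -> r, o -> r, k -> n. Result: 'errn'.

errn


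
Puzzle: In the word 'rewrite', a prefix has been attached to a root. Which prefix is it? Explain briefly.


The word 'rewrite' = 're' (prefix) + 'write' (root). The prefix is 're'.

re


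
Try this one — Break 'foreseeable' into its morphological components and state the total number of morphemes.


Step 1: Identify prefix: 'fore' (meaning: before/front)
Step 2: Identify root: 'see'
Step 3: Identify suffix(es): 'able'
Decomposition: fore- (prefix: before/front) + see (root) + -able (suffix: capable of)
Total morphemes: 3

3 morphemes (fore- (prefix: before/front) + see (root) + -able (suffix: capable of))


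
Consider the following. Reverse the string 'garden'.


Reverse 'garden' character by character: 'nedrag'.

nedrag


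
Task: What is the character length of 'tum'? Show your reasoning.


Spell out 'tum' and number each letter: t(1), u(2), m(3). Total: 3 letters.

3


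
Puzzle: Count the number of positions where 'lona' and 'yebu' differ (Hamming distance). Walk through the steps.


Alignment:
Position 1: 'l' vs 'y' = DIFFER
Position 2: 'o' vs 'e' = DIFFER
Position 3: 'n' vs 'b' = DIFFER
Position 4: 'a' vs 'u' = DIFFER
Total differences: 4

4


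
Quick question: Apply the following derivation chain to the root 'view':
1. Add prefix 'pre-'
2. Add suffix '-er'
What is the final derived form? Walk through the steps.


Step 1: Add prefix 'pre-' to 'view' = 'preview'
Step 2: Add suffix '-er' to 'preview' = 'previewer'

previewer


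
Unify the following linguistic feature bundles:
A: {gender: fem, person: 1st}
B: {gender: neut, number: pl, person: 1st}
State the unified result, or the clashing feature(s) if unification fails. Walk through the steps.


Compare features:
gender: A=fem vs B=neut -> CLASH
number: A=_ vs B=pl -> unified: pl
person: A=1st vs B=1st -> unified: 1st
Clash detected on feature 'gender' (fem vs neut); unification fails.

CLASH on 'gender' (fem vs neut)


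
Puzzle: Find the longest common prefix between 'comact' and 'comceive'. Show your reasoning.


Compare from the start: 3 characters match: 'com'. Mismatch at position 4: 'a' vs 'c'.

com


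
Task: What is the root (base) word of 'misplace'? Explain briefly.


Remove prefix 'mis' from 'misplace' to get root 'place'.

place


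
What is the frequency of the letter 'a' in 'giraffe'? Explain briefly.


Letter 'a' in 'giraffe': found at position(s) 4 = 1 occurrence(s).

1


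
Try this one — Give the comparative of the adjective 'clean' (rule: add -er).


Apply comparative formation (add -er): 'clean' -> 'cleaner'.

cleaner


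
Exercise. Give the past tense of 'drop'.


Apply rule: Double final consonant and add -ed. 'drop' becomes 'dropped'.

dropped


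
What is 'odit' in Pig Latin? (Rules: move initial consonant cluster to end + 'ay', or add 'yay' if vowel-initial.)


'odit' starts with a vowel, so add 'yay': 'odityay'.

odityay


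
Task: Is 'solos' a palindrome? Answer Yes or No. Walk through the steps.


Forward: 'solos'
Reversed: 'solos'
They are identical.

Yes


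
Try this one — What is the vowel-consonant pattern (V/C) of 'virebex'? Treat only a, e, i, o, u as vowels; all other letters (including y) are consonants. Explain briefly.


Letter mapping: v = C, i = V, r = C, e = V, b = C, e = V, x = C.

CVCVCVC


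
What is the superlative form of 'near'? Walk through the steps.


Apply superlative formation (add -est): 'near' -> 'nearest'.

nearest


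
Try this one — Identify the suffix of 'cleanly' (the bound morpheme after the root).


The word 'cleanly' = 'clean' (root) + '-ly' (suffix). The suffix is '-ly'.

ly


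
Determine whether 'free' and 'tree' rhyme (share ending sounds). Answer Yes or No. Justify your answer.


Rime (stressed vowel + following sounds) of 'free': -ee = /iː/
Rime of 'tree': -ee = /iː/
/iː/ and /iː/ are the same ending sound, so the words rhyme.

Yes


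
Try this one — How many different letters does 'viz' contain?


Unique letters in 'viz': {i, v, z} = 3 distinct letters.

3


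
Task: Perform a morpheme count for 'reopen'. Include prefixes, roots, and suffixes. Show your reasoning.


Decomposition: re- (prefix) + open (root) = 2 morpheme(s)

2 morphemes


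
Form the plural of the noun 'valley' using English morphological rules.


Apply rule: Add -s. 'valley' becomes 'valleys'.

valleys


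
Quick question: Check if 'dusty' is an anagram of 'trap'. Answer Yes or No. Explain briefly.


Sorted letters of 'dusty': 'dstuy'
Sorted letters of 'trap': 'aprt'
They do not match.

No


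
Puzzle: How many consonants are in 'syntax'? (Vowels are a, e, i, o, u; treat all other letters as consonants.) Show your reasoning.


Consonants in 'syntax': s, y, n, t, x = 5 consonants.

5


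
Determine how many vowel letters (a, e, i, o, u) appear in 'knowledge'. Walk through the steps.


Vowels in 'knowledge': o, e, e = 3 vowels.

3


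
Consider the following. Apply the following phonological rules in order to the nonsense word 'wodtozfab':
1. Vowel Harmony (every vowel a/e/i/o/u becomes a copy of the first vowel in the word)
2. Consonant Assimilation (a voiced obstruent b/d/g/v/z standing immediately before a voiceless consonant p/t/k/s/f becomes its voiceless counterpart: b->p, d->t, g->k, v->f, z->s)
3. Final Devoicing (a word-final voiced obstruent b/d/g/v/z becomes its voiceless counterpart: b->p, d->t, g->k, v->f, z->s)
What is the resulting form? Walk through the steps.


Starting form: 'wodtozfab'
Rule 1: Vowel Harmony: all vowels become 'o' (matching first vowel). 'wodtozfab' -> 'wodtozfob'
Rule 2: Consonant Assimilation: voiced obstruent before voiceless consonant becomes voiceless ('dt' -> 'tt', 'zf' -> 'sf'). 'wodtozfob' -> 'wottosfob'
Rule 3: Final Devoicing: word-final voiced obstruent 'b' becomes voiceless 'p'. 'wottosfob' -> 'wottosfop'
Final form: 'wottosfop'

wottosfop


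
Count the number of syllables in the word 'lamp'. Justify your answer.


Break 'lamp' into syllables: lamp -> lamp = 1 syllable

1 syllable


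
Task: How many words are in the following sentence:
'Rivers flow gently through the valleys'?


Split into words: Rivers | flow | gently | through | the | valleys = 6 words.

6


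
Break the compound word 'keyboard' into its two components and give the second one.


Split 'keyboard' into 'key' + 'board'. The second part is 'board'.

board


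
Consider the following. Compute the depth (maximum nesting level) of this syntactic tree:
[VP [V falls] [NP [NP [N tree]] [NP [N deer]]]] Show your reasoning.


Count bracket nesting levels:
'[' at pos 0: depth = 1
'[' at pos 4: depth = 2
'[' at pos 14: depth = 2
'[' at pos 18: depth = 3
'[' at pos 22: depth = 4
'[' at pos 32: depth = 3
'[' at pos 36: depth = 4
Maximum depth reached: 4

4


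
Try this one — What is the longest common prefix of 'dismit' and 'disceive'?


Compare from the start: 3 characters match: 'dis'. Mismatch at position 4: 'm' vs 'c'.

dis


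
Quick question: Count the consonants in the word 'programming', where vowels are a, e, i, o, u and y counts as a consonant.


Consonants in 'programming': p, r, g, r, m, m, n, g = 8 consonants.

8


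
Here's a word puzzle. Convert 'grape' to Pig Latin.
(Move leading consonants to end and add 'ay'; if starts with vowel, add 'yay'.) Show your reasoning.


'grape': move consonant cluster 'gr' to end and add 'ay': 'apegray'.

apegray


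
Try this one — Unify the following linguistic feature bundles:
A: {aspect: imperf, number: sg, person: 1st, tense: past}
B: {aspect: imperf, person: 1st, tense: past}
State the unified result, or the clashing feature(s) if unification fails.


Compare features:
aspect: A=imperf vs B=imperf -> unified: imperf
number: A=sg vs B=_ -> unified: sg
person: A=1st vs B=1st -> unified: 1st
tense: A=past vs B=past -> unified: past
No clashes found.

Unified: {aspect: imperf, number: sg, person: 1st, tense: past}


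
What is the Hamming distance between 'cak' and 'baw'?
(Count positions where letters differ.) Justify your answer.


Alignment:
Position 1: 'c' vs 'b' = DIFFER
Position 2: 'a' vs 'a' = match
Position 3: 'k' vs 'w' = DIFFER
Total differences: 2

2


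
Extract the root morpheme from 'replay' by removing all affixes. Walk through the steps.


Remove prefix 're' from 'replay' to get root 'play'.

play


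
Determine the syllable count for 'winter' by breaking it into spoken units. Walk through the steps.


Break 'winter' into syllables: win-ter -> win | ter = 2 syllables

2 syllables


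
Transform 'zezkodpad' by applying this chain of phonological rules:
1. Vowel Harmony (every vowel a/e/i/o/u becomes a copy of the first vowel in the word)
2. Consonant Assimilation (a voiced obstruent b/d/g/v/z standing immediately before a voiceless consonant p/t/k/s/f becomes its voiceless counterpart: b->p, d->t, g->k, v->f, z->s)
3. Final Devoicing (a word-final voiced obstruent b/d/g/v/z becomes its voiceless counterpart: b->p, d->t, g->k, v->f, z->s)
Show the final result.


Starting form: 'zezkodpad'
Rule 1: Vowel Harmony: all vowels become 'e' (matching first vowel). 'zezkodpad' -> 'zezkedped'
Rule 2: Consonant Assimilation: voiced obstruent before voiceless consonant becomes voiceless ('zk' -> 'sk', 'dp' -> 'tp'). 'zezkedped' -> 'zesketped'
Rule 3: Final Devoicing: word-final voiced obstruent 'd' becomes voiceless 't'. 'zesketped' -> 'zesketpet'
Final form: 'zesketpet'

zesketpet


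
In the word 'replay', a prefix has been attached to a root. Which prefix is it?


The word 'replay' = 're' (prefix) + 'play' (root). The prefix is 're'.

re


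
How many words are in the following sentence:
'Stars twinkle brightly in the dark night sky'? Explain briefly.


Split into words: Stars | twinkle | brightly | in | the | dark | night | sky = 8 words.

8


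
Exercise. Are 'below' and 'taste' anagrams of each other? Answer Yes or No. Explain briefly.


Sorted letters of 'below': 'below'
Sorted letters of 'taste': 'aestt'
They do not match.

No


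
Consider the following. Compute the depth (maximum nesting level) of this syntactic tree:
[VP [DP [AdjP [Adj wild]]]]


Count bracket nesting levels:
'[' at pos 0: depth = 1
'[' at pos 4: depth = 2
'[' at pos 8: depth = 3
'[' at pos 14: depth = 4
Maximum depth reached: 4

4


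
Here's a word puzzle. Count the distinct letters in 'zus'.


Unique letters in 'zus': {s, u, z} = 3 distinct letters.

3


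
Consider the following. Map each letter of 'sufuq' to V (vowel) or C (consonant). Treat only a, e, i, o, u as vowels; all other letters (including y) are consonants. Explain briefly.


Letter mapping: s = C, u = V, f = C, u = V, q = C.

CVCVC


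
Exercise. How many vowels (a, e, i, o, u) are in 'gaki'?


Vowels in 'gaki': a, i = 2 vowels.

2


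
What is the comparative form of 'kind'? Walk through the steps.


Apply comparative formation (add -er): 'kind' -> 'kinder'.

kinder


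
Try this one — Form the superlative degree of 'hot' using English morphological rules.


Apply superlative formation (double final consonant, add -est): 'hot' -> 'hottest'.

hottest


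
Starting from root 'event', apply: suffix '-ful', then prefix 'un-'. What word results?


Step 1: Add suffix '-ful' to 'event' = 'eventful'
Step 2: Add prefix 'un-' to 'eventful' = 'uneventful'

uneventful


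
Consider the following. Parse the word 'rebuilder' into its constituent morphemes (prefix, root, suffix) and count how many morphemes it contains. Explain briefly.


Step 1: Identify prefix: 're' (meaning: again)
Step 2: Identify root: 'build'
Step 3: Identify suffix(es): 'er'
Decomposition: re- (prefix: again) + build (root) + -er (suffix: one who)
Total morphemes: 3

3 morphemes (re- (prefix: again) + build (root) + -er (suffix: one who))


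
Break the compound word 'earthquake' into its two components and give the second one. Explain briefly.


Split 'earthquake' into 'earth' + 'quake'. The second part is 'quake'.

quake


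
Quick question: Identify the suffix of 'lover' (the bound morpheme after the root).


The word 'lover' = 'love' (root) + '-er' (suffix). The suffix is '-er'.

er


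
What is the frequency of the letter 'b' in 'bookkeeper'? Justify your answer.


Letter 'b' in 'bookkeeper': found at position(s) 1 = 1 occurrence(s).

1


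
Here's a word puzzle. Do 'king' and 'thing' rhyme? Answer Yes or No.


Rime (stressed vowel + following sounds) of 'king': -ing = /ɪŋ/
Rime of 'thing': -ing = /ɪŋ/
/ɪŋ/ and /ɪŋ/ are the same ending sound, so the words rhyme.

Yes


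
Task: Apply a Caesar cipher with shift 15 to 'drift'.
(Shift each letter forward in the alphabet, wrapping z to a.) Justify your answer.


Shift each letter by 15: d -> s, r -> g, i -> x, f -> u, t -> i. Result: 'sgxui'.

sgxui


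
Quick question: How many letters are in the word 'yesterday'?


Spell out 'yesterday' and number each letter: y(1), e(2), s(3), t(4), e(5), r(6), d(7), a(8), y(9). Total: 9 letters.

9


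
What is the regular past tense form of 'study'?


Apply rule: Change -y to -ied. 'study' becomes 'studied'.

studied


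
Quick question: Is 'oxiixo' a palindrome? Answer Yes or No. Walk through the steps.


Forward: 'oxiixo'
Reversed: 'oxiixo'
They are identical.

Yes


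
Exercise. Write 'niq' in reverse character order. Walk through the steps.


Reverse 'niq' character by character: 'qin'.

qin


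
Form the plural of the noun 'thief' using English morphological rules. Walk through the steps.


Apply rule: Change -f to -ves. 'thief' becomes 'thieves'.

thieves


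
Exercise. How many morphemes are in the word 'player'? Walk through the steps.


Decomposition: play (root) + -er (suffix) = 2 morpheme(s)

2 morphemes


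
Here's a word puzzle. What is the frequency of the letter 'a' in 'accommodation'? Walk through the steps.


Letter 'a' in 'accommodation': found at position(s) 1, 9 = 2 occurrence(s).

2


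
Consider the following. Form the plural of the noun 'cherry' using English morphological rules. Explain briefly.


Apply rule: Change -y to -ies (consonant + y). 'cherry' becomes 'cherries'.

cherries


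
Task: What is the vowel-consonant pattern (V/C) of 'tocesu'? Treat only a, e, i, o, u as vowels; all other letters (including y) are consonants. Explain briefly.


Letter mapping: t = C, o = V, c = C, e = V, s = C, u = V.

CVCVCV


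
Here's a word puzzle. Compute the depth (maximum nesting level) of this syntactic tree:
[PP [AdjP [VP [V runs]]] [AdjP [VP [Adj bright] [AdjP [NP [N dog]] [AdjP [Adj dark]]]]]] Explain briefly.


Count bracket nesting levels:
'[' at pos 0: depth = 1
'[' at pos 4: depth = 2
'[' at pos 10: depth = 3
'[' at pos 14: depth = 4
'[' at pos 25: depth = 2
'[' at pos 31: depth = 3
'[' at pos 35: depth = 4
'[' at pos 48: depth = 4
'[' at pos 54: depth = 5
'[' at pos 58: depth = 6
'[' at pos 67: depth = 5
'[' at pos 73: depth = 6
Maximum depth reached: 6

6


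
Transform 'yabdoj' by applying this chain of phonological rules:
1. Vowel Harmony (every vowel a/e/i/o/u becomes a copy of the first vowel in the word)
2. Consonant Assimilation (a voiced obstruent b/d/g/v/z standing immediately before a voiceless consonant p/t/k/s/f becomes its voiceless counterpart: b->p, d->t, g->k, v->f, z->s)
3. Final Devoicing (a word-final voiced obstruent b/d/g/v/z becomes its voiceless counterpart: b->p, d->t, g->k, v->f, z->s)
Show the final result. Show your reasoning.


Starting form: 'yabdoj'
Rule 1: Vowel Harmony: all vowels become 'a' (matching first vowel). 'yabdoj' -> 'yabdaj'
Rule 2: Consonant Assimilation: no voiced obstruent (b/d/g/v/z) stands immediately before a voiceless consonant (p/t/k/s/f). No change.
Rule 3: Final Devoicing: final consonant 'j' is not one of the voiced obstruents b/d/g/v/z. No change.
Final form: 'yabdaj'

yabdaj


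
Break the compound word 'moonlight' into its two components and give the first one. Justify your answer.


Split 'moonlight' into 'moon' + 'light'. The first part is 'moon'.

moon


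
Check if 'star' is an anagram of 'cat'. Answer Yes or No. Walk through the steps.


Sorted letters of 'star': 'arst'
Sorted letters of 'cat': 'act'
They do not match.

No


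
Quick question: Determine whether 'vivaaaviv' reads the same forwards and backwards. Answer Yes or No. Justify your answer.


Forward: 'vivaaaviv'
Reversed: 'vivaaaviv'
They are identical.

Yes


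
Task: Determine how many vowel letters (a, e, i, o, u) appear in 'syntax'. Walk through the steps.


Vowels in 'syntax': a = 1 vowels.

1


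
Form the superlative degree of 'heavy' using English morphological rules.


Apply superlative formation (consonant + y: change y to i, add -est): 'heavy' -> 'heaviest'.

heaviest


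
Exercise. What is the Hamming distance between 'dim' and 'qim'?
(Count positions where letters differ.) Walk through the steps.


Alignment:
Position 1: 'd' vs 'q' = DIFFER
Position 2: 'i' vs 'i' = match
Position 3: 'm' vs 'm' = match
Total differences: 1

1


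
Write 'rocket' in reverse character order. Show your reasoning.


Reverse 'rocket' character by character: 'tekcor'.

tekcor


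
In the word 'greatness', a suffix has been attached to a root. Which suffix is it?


The word 'greatness' = 'great' (root) + '-ness' (suffix). The suffix is '-ness'.

ness


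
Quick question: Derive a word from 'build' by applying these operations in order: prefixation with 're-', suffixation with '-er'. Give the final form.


Step 1: Add prefix 're-' to 'build' = 'rebuild'
Step 2: Add suffix '-er' to 'rebuild' = 'rebuilder'

rebuilder


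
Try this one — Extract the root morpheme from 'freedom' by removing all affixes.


Remove suffix '-dom' from 'freedom' to get root 'free'.

free


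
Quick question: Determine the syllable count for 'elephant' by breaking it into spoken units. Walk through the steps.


Break 'elephant' into syllables: el-e-phant -> el | e | phant = 3 syllables

3 syllables


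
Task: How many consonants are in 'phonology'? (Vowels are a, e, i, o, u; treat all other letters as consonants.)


Consonants in 'phonology': p, h, n, l, g, y = 6 consonants.

6


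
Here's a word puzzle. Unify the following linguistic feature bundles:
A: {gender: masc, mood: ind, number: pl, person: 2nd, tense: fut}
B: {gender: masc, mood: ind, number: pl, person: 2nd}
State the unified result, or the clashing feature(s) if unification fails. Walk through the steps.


Compare features:
gender: A=masc vs B=masc -> unified: masc
mood: A=ind vs B=ind -> unified: ind
number: A=pl vs B=pl -> unified: pl
person: A=2nd vs B=2nd -> unified: 2nd
tense: A=fut vs B=_ -> unified: fut
No clashes found.

Unified: {gender: masc, mood: ind, number: pl, person: 2nd, tense: fut}


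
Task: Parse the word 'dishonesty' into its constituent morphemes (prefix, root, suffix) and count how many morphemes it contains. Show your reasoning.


Step 1: Identify prefix: 'dis' (meaning: not/apart)
Step 2: Identify root: 'honest'
Step 3: Identify suffix(es): 'y'
Decomposition: dis- (prefix: not/apart) + honest (root) + -y (suffix: quality)
Total morphemes: 3

3 morphemes (dis- (prefix: not/apart) + honest (root) + -y (suffix: quality))


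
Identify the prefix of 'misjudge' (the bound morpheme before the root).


The word 'misjudge' = 'mis' (prefix) + 'judge' (root). The prefix is 'mis'.

mis


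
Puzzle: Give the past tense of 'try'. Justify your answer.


Apply rule: Change -y to -ied. 'try' becomes 'tried'.

tried


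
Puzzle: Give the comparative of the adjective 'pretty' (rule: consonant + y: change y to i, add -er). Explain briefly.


Apply comparative formation (consonant + y: change y to i, add -er): 'pretty' -> 'prettier'.

prettier


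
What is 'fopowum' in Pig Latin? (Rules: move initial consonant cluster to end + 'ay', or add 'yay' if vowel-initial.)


'fopowum': move consonant cluster 'f' to end and add 'ay': 'opowumfay'.

opowumfay


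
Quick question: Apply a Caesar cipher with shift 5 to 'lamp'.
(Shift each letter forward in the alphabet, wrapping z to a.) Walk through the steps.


Shift each letter by 5: l -> q, a -> f, m -> r, p -> u. Result: 'qfru'.

qfru


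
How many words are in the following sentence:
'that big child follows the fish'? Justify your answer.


Split into words: that | big | child | follows | the | fish = 6 words.

6


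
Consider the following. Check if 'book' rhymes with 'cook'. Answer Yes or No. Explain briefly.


Rime (stressed vowel + following sounds) of 'book': -ook = /ʊk/
Rime of 'cook': -ook = /ʊk/
/ʊk/ and /ʊk/ are the same ending sound, so the words rhyme.

Yes


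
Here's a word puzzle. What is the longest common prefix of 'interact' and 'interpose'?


Compare from the start: 5 characters match: 'inter'. Mismatch at position 6: 'a' vs 'p'.

inter


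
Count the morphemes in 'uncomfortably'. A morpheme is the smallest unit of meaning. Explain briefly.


Decomposition: un- (prefix) + comfort (root) + -able (suffix) + -ly (suffix) = 4 morpheme(s)

4 morphemes


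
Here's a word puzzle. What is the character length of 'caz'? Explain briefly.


Spell out 'caz' and number each letter: c(1), a(2), z(3). Total: 3 letters.

3


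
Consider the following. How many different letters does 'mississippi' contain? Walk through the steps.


Unique letters in 'mississippi': {i, m, p, s} = 4 distinct letters.

4


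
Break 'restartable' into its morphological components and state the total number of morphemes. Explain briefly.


Step 1: Identify prefix: 're' (meaning: again)
Step 2: Identify root: 'start'
Step 3: Identify suffix(es): 'able'
Decomposition: re- (prefix: again) + start (root) + -able (suffix: capable of)
Total morphemes: 3

3 morphemes (re- (prefix: again) + start (root) + -able (suffix: capable of))


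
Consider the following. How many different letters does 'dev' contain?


Unique letters in 'dev': {d, e, v} = 3 distinct letters.

3


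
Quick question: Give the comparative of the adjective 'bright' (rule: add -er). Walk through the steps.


Apply comparative formation (add -er): 'bright' -> 'brighter'.

brighter


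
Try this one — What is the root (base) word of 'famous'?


Remove suffix '-ous' from 'famous' to get root 'fame'.

fame


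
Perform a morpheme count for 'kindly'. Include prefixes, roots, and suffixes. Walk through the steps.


Decomposition: kind (root) + -ly (suffix) = 2 morpheme(s)

2 morphemes


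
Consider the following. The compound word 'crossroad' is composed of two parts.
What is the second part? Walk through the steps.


Split 'crossroad' into 'cross' + 'road'. The second part is 'road'.

road


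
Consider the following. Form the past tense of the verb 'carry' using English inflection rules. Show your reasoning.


Apply rule: Change -y to -ied. 'carry' becomes 'carried'.

carried


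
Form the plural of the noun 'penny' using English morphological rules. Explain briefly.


Apply rule: Change -y to -ies (consonant + y). 'penny' becomes 'pennies'.

pennies


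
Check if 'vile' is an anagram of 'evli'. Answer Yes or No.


Sorted letters of 'vile': 'eilv'
Sorted letters of 'evli': 'eilv'
They match.

Yes


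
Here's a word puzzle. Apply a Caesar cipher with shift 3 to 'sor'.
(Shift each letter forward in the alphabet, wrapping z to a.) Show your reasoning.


Shift each letter by 3: s -> v, o -> r, r -> u. Result: 'vru'.

vru


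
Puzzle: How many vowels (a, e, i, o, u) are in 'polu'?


Vowels in 'polu': o, u = 2 vowels.

2


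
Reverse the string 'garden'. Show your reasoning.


Reverse 'garden' character by character: 'nedrag'.

nedrag


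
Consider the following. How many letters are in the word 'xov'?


Spell out 'xov' and number each letter: x(1), o(2), v(3). Total: 3 letters.

3


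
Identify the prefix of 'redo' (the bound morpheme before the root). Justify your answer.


The word 'redo' = 're' (prefix) + 'do' (root). The prefix is 're'.

re


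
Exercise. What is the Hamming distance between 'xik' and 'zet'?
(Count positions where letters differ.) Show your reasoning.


Alignment:
Position 1: 'x' vs 'z' = DIFFER
Position 2: 'i' vs 'e' = DIFFER
Position 3: 'k' vs 't' = DIFFER
Total differences: 3

3


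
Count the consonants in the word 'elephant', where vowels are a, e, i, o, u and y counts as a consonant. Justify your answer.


Consonants in 'elephant': l, p, h, n, t = 5 consonants.

5


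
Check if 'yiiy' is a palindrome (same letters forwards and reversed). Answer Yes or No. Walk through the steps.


Forward: 'yiiy'
Reversed: 'yiiy'
They are identical.

Yes


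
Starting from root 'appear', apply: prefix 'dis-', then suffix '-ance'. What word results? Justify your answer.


Step 1: Add prefix 'dis-' to 'appear' = 'disappear'
Step 2: Add suffix '-ance' to 'disappear' = 'disappearance'

disappearance


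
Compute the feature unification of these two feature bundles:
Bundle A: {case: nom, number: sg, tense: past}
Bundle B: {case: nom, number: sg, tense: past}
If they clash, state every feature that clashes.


Compare features:
case: A=nom vs B=nom -> unified: nom
number: A=sg vs B=sg -> unified: sg
tense: A=past vs B=past -> unified: past
No clashes found.

Unified: {case: nom, number: sg, tense: past}


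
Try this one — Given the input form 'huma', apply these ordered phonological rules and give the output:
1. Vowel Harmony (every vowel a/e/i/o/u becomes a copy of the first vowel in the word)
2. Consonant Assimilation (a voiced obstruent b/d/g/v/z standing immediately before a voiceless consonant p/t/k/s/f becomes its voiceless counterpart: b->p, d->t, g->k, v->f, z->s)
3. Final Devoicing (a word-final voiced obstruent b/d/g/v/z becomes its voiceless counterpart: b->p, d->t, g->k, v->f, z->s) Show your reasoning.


Starting form: 'huma'
Rule 1: Vowel Harmony: all vowels become 'u' (matching first vowel). 'huma' -> 'humu'
Rule 2: Consonant Assimilation: no voiced obstruent (b/d/g/v/z) stands immediately before a voiceless consonant (p/t/k/s/f). No change.
Rule 3: Final Devoicing: the word ends in the vowel 'u', not a consonant. No change.
Final form: 'humu'

humu


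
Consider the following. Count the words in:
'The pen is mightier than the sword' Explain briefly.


Split into words: The | pen | is | mightier | than | the | sword = 7 words.

7


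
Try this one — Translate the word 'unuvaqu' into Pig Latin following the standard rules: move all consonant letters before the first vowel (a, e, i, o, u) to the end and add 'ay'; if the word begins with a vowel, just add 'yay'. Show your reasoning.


'unuvaqu' starts with a vowel, so add 'yay': 'unuvaquyay'.

unuvaquyay


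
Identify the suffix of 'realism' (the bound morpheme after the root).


The word 'realism' = 'real' (root) + '-ism' (suffix). The suffix is '-ism'.

ism


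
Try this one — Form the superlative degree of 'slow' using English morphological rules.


Apply superlative formation (add -est): 'slow' -> 'slowest'.

slowest


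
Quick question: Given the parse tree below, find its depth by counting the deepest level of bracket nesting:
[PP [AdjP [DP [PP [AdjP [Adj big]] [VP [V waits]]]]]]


Count bracket nesting levels:
'[' at pos 0: depth = 1
'[' at pos 4: depth = 2
'[' at pos 10: depth = 3
'[' at pos 14: depth = 4
'[' at pos 18: depth = 5
'[' at pos 24: depth = 6
'[' at pos 35: depth = 5
'[' at pos 39: depth = 6
Maximum depth reached: 6

6


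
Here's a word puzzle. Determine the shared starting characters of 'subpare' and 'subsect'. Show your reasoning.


Compare from the start: 3 characters match: 'sub'. Mismatch at position 4: 'p' vs 's'.

sub


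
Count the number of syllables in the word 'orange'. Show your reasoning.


Break 'orange' into syllables: or-ange -> or | ange = 2 syllables

2 syllables


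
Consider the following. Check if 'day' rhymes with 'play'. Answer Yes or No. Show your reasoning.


Rime (stressed vowel + following sounds) of 'day': -ay = /eɪ/
Rime of 'play': -ay = /eɪ/
/eɪ/ and /eɪ/ are the same ending sound, so the words rhyme.

Yes


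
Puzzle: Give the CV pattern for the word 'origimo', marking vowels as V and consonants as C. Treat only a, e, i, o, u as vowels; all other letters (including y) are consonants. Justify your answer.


Letter mapping: o = V, r = C, i = V, g = C, i = V, m = C, o = V.

VCVCVCV


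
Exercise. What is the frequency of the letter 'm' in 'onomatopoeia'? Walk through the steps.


Letter 'm' in 'onomatopoeia': found at position(s) 4 = 1 occurrence(s).

1


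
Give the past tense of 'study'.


Apply rule: Change -y to -ied. 'study' becomes 'studied'.

studied


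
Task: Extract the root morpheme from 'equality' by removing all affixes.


Remove suffix '-ity' from 'equality' to get root 'equal'.

equal


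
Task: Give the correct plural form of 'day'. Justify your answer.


Apply rule: Add -s. 'day' becomes 'days'.

days


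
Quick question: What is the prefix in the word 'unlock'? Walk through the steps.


The word 'unlock' = 'un' (prefix) + 'lock' (root). The prefix is 'un'.

un


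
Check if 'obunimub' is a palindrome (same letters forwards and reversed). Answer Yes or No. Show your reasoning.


Forward: 'obunimub'
Reversed: 'buminubo'
They differ.

No


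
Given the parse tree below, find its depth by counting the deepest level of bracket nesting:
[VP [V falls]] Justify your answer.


Count bracket nesting levels:
'[' at pos 0: depth = 1
'[' at pos 4: depth = 2
Maximum depth reached: 2

2


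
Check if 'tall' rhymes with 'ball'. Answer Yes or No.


Rime (stressed vowel + following sounds) of 'tall': -all = /ɔːl/
Rime of 'ball': -all = /ɔːl/
/ɔːl/ and /ɔːl/ are the same ending sound, so the words rhyme.

Yes


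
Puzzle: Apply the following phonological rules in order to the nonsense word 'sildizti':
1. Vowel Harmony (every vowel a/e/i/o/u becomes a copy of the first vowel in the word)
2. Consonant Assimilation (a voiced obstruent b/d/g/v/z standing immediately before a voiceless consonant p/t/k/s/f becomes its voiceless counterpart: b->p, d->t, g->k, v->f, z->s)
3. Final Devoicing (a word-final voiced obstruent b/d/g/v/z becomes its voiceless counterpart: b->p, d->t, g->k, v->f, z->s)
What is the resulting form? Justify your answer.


Starting form: 'sildizti'
Rule 1: Vowel Harmony: all vowels already match. No change.
Rule 2: Consonant Assimilation: voiced obstruent before voiceless consonant becomes voiceless ('zt' -> 'st'). 'sildizti' -> 'sildisti'
Rule 3: Final Devoicing: the word ends in the vowel 'i', not a consonant. No change.
Final form: 'sildisti'

sildisti


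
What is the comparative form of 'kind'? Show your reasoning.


Apply comparative formation (add -er): 'kind' -> 'kinder'.

kinder


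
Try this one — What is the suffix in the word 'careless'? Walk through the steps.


The word 'careless' = 'care' (root) + '-less' (suffix). The suffix is '-less'.

less


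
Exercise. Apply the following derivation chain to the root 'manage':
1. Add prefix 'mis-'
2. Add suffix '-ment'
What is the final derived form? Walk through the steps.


Step 1: Add prefix 'mis-' to 'manage' = 'mismanage'
Step 2: Add suffix '-ment' to 'mismanage' = 'mismanagement'

mismanagement


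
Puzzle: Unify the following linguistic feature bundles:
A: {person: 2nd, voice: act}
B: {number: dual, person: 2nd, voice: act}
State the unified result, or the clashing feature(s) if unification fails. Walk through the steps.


Compare features:
number: A=_ vs B=dual -> unified: dual
person: A=2nd vs B=2nd -> unified: 2nd
voice: A=act vs B=act -> unified: act
No clashes found.

Unified: {number: dual, person: 2nd, voice: act}


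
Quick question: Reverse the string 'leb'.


Reverse 'leb' character by character: 'bel'.

bel


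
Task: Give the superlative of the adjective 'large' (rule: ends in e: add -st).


Apply superlative formation (ends in e: add -st): 'large' -> 'largest'.

largest


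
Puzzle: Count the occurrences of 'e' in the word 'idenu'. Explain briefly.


Letter 'e' in 'idenu': found at position(s) 3 = 1 occurrence(s).

1


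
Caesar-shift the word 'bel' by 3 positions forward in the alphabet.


Shift each letter by 3: b -> e, e -> h, l -> o. Result: 'eho'.

eho


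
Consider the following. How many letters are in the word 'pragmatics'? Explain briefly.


Spell out 'pragmatics' and number each letter: p(1), r(2), a(3), g(4), m(5), a(6), t(7), i(8), c(9), s(10). Total: 10 letters.

10
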